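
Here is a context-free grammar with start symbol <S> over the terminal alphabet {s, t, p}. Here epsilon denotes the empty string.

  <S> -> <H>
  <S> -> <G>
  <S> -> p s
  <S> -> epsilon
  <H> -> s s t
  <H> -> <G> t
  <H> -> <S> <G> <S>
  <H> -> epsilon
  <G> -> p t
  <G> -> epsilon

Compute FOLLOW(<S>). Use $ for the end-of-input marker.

{$, p, s, t}

FIRST(<G>): from <G>->p t we get {p}; from <G>->epsilon we get {epsilon}. So FIRST(<G>) = {epsilon, p}.
FIRST(<S>): from <S>-><H> we get {epsilon, p, s, t}; from <S>-><G> we get {epsilon, p}; from <S>->p s we get {p}; from <S>->epsilon we get {epsilon}. So FIRST(<S>) = {epsilon, p, s, t}.
FIRST(<H>): from <H>->s s t we get {s}; from <H>-><G> t we get {p, t}; from <H>-><S> <G> <S> we get {epsilon, p, s, t}; from <H>->epsilon we get {epsilon}. So FIRST(<H>) = {epsilon, p, s, t}.
FOLLOW(<S>) includes $ since <S> is the start symbol.
FOLLOW(<S>): in <H>-><S> <G> <S> (occurrence 1), <S> is followed by <G> <S> with FIRST {epsilon, p, s, t}; in <H>-><S> <G> <S> (occurrence 1), the suffix after <S> is nullable, so FOLLOW(<S>) ⊇ FOLLOW(<H>) = {$, p, s, t}; in <H>-><S> <G> <S> (occurrence 2), the suffix after <S> is empty, so FOLLOW(<S>) ⊇ FOLLOW(<H>) = {$, p, s, t}. Thus FOLLOW(<S>) = {$, p, s, t}.
FOLLOW(<H>): in <S>-><H>, the suffix after <H> is empty, so FOLLOW(<H>) ⊇ FOLLOW(<S>) = {$, p, s, t}. Thus FOLLOW(<H>) = {$, p, s, t}.
FOLLOW(<G>): in <S>-><G>, the suffix after <G> is empty, so FOLLOW(<G>) ⊇ FOLLOW(<S>) = {$, p, s, t}; in <H>-><G> t, <G> is followed by t with FIRST {t}; in <H>-><S> <G> <S>, <G> is followed by <S> with FIRST {epsilon, p, s, t}; in <H>-><S> <G> <S>, the suffix after <G> is nullable, so FOLLOW(<G>) ⊇ FOLLOW(<H>) = {$, p, s, t}. Thus FOLLOW(<G>) = {$, p, s, t}.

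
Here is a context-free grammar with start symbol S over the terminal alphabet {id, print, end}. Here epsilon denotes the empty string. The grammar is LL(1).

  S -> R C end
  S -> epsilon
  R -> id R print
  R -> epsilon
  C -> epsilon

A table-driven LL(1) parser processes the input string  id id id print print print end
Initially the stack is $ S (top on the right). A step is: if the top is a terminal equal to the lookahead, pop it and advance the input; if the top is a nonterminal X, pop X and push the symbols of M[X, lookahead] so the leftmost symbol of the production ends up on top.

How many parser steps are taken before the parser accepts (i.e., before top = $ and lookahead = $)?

13

step 1: stack=$ S  input=id id id print print print end $  — expand S -> R C end
step 2: stack=$ end C R  input=id id id print print print end $  — expand R -> id R print
step 3: stack=$ end C print R id  input=id id id print print print end $  — match id
step 4: stack=$ end C print R  input=id id print print print end $  — expand R -> id R print
step 5: stack=$ end C print print R id  input=id id print print print end $  — match id
step 6: stack=$ end C print print R  input=id print print print end $  — expand R -> id R print
step 7: stack=$ end C print print print R id  input=id print print print end $  — match id
step 8: stack=$ end C print print print R  input=print print print end $  — expand R -> epsilon
step 9: stack=$ end C print print print  input=print print print end $  — match print
step 10: stack=$ end C print print  input=print print end $  — match print
step 11: stack=$ end C print  input=print end $  — match print
step 12: stack=$ end C  input=end $  — expand C -> epsilon
step 13: stack=$ end  input=end $  — match end
Accept reached after 13 steps.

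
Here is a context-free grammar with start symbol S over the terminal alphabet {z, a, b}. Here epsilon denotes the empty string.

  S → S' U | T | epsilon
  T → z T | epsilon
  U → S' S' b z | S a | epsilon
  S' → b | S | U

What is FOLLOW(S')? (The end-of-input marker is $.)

FIRST(T): from T→z T we get {z}; from T→epsilon we get {epsilon}. So FIRST(T) = {epsilon, z}.
FIRST(S): from S→S' U we get {epsilon, a, b, z}; from S→T we get {epsilon, z}; from S→epsilon we get {epsilon}. So FIRST(S) = {epsilon, a, b, z}.
FIRST(U): from U→S' S' b z we get {a, b, z}; from U→S a we get {a, b, z}; from U→epsilon we get {epsilon}. So FIRST(U) = {epsilon, a, b, z}.
FIRST(S'): from S'→b we get {b}; from S'→S we get {epsilon, a, b, z}; from S'→U we get {epsilon, a, b, z}. So FIRST(S') = {epsilon, a, b, z}.
FOLLOW(S) includes $ since S is the start symbol.
FOLLOW(S): in U→S a, S is followed by a with FIRST {a}; in S'→S, the suffix after S is empty, so FOLLOW(S) ⊇ FOLLOW(S') = {$, a, b, z}. Thus FOLLOW(S) = {$, a, b, z}.
FOLLOW(T): in S→T, the suffix after T is empty, so FOLLOW(T) ⊇ FOLLOW(S) = {$, a, b, z}; in T→z T, the suffix after T is empty (adds nothing new). Thus FOLLOW(T) = {$, a, b, z}.
FOLLOW(S'): in S→S' U, S' is followed by U with FIRST {epsilon, a, b, z}; in S→S' U, the suffix after S' is nullable, so FOLLOW(S') ⊇ FOLLOW(S) = {$, a, b, z}; in U→S' S' b z (occurrence 1), S' is followed by S' b z with FIRST {a, b, z}; in U→S' S' b z (occurrence 2), S' is followed by b z with FIRST {b}. Thus FOLLOW(S') = {$, a, b, z}.
FOLLOW(U): in S→S' U, the suffix after U is empty, so FOLLOW(U) ⊇ FOLLOW(S) = {$, a, b, z}; in S'→U, the suffix after U is empty, so FOLLOW(U) ⊇ FOLLOW(S') = {$, a, b, z}. Thus FOLLOW(U) = {$, a, b, z}.

{$, a, b, z}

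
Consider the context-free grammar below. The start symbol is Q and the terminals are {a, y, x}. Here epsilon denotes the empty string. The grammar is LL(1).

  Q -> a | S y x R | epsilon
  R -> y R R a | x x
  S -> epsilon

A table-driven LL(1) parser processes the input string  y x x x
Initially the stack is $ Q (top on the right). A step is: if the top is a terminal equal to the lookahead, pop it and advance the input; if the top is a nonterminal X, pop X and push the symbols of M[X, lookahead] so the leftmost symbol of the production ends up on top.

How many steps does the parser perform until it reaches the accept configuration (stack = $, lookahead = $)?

     Stack      Input      Action
  1  $ Q        y x x x $  expand Q -> S y x R
  2  $ R x y S  y x x x $  expand S -> epsilon
  3  $ R x y    y x x x $  match y
  4  $ R x      x x x $    match x
  5  $ R        x x $      expand R -> x x
  6  $ x x      x x $      match x
  7  $ x        x $        match x
Accept reached after 7 steps.

7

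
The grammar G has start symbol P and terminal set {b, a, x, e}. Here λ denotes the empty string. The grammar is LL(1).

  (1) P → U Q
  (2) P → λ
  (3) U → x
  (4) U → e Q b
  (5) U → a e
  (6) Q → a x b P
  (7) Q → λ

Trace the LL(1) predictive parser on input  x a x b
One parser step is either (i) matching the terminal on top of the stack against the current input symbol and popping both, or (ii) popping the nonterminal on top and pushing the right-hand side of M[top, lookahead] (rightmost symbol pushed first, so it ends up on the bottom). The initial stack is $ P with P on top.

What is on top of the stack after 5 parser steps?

x

step 1: stack=$ P  input=x a x b $  — expand P → U Q
step 2: stack=$ Q U  input=x a x b $  — expand U → x
step 3: stack=$ Q x  input=x a x b $  — match x
step 4: stack=$ Q  input=a x b $  — expand Q → a x b P
step 5: stack=$ P b x a  input=a x b $  — match a
Stack after step 5: $ P b x (top = x).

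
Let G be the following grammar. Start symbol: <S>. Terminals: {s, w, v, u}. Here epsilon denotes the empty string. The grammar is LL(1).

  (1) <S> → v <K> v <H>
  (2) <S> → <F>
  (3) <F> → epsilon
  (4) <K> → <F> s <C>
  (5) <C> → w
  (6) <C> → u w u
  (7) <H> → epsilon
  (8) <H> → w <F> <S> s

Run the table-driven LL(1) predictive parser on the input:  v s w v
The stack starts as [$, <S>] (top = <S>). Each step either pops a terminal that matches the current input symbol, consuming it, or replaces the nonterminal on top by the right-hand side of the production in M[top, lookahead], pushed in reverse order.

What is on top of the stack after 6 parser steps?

w

     Stack              Input      Action
  1  $ <S>              v s w v $  expand <S> → v <K> v <H>
  2  $ <H> v <K> v      v s w v $  match v
  3  $ <H> v <K>        s w v $    expand <K> → <F> s <C>
  4  $ <H> v <C> s <F>  s w v $    expand <F> → epsilon
  5  $ <H> v <C> s      s w v $    match s
  6  $ <H> v <C>        w v $      expand <C> → w
Stack after step 6: $ <H> v w (top = w).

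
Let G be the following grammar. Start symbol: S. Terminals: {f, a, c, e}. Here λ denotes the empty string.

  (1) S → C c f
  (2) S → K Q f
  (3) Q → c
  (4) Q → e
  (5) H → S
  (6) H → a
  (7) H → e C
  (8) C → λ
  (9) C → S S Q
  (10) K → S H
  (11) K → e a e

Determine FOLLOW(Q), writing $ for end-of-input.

FIRST(Q): from Q→c we get {c}; from Q→e we get {e}. So FIRST(Q) = {c, e}.
FIRST(S): from S→C c f we get {c, e}; from S→K Q f we get {c, e}. So FIRST(S) = {c, e}.
FIRST(H): from H→S we get {c, e}; from H→a we get {a}; from H→e C we get {e}. So FIRST(H) = {a, c, e}.
FIRST(C): from C→λ we get {λ}; from C→S S Q we get {c, e}. So FIRST(C) = {λ, c, e}.
FIRST(K): from K→S H we get {c, e}; from K→e a e we get {e}. So FIRST(K) = {c, e}.
FOLLOW(S) includes $ since S is the start symbol.
FOLLOW(K): in S→K Q f, K is followed by Q f with FIRST {c, e}. Thus FOLLOW(K) = {c, e}.
FOLLOW(H): in K→S H, the suffix after H is empty, so FOLLOW(H) ⊇ FOLLOW(K) = {c, e}. Thus FOLLOW(H) = {c, e}.
FOLLOW(S): in H→S, the suffix after S is empty, so FOLLOW(S) ⊇ FOLLOW(H) = {c, e}; in C→S S Q (occurrence 1), S is followed by S Q with FIRST {c, e}; in C→S S Q (occurrence 2), S is followed by Q with FIRST {c, e}; in K→S H, S is followed by H with FIRST {a, c, e}. Thus FOLLOW(S) = {$, a, c, e}.
FOLLOW(C): in S→C c f, C is followed by c f with FIRST {c}; in H→e C, the suffix after C is empty, so FOLLOW(C) ⊇ FOLLOW(H) = {c, e}. Thus FOLLOW(C) = {c, e}.
FOLLOW(Q): in S→K Q f, Q is followed by f with FIRST {f}; in C→S S Q, the suffix after Q is empty, so FOLLOW(Q) ⊇ FOLLOW(C) = {c, e}. Thus FOLLOW(Q) = {c, e, f}.

{c, e, f}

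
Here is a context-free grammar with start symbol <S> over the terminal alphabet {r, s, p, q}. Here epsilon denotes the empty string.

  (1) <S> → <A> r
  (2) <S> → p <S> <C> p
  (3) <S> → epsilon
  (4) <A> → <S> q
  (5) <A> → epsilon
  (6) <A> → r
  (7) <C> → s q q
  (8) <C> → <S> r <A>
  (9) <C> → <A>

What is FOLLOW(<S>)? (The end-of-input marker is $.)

{$, p, q, r, s}

FIRST(<S>) = {epsilon, p, q, r}  (via <A> r)
FIRST(<A>) = {epsilon, p, q, r}  (via <S> q)
FIRST(<C>) = {epsilon, p, q, r, s}  (via <S> r <A>, <A>)
FOLLOW(<S>) includes $ since <S> is the start symbol.
FOLLOW(<S>): in <S>→p <S> <C> p, <S> is followed by <C> p with FIRST {p, q, r, s}; in <A>→<S> q, <S> is followed by q with FIRST {q}; in <C>→<S> r <A>, <S> is followed by r <A> with FIRST {r}. Thus FOLLOW(<S>) = {$, p, q, r, s}.
FOLLOW(<C>): in <S>→p <S> <C> p, <C> is followed by p with FIRST {p}. Thus FOLLOW(<C>) = {p}.
FOLLOW(<A>): in <S>→<A> r, <A> is followed by r with FIRST {r}; in <C>→<S> r <A>, the suffix after <A> is empty, so FOLLOW(<A>) ⊇ FOLLOW(<C>) = {p}; in <C>→<A>, the suffix after <A> is empty, so FOLLOW(<A>) ⊇ FOLLOW(<C>) = {p}. Thus FOLLOW(<A>) = {p, r}.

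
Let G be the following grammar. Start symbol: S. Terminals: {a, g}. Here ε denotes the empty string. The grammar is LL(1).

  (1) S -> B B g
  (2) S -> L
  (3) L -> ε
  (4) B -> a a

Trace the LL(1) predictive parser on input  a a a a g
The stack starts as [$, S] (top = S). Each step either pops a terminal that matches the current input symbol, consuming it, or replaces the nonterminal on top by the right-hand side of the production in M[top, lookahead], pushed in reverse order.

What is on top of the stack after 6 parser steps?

     Stack      Input        Action
  1  $ S        a a a a g $  expand S -> B B g
  2  $ g B B    a a a a g $  expand B -> a a
  3  $ g B a a  a a a a g $  match a
  4  $ g B a    a a a g $    match a
  5  $ g B      a a g $      expand B -> a a
  6  $ g a a    a a g $      match a
Stack after step 6: $ g a (top = a).

a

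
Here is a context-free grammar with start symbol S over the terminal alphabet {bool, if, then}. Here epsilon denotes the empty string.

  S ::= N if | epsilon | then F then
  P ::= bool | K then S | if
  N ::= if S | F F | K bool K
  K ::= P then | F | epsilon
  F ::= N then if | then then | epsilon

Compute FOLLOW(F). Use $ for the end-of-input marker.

FIRST(S) = {epsilon, bool, if, then}  (via N if)
FIRST(P) = {bool, if, then}  (via K then S)
FIRST(N) = {epsilon, bool, if, then}  (via F F, K bool K)
FIRST(F) = {epsilon, bool, if, then}  (via N then if)
FIRST(K) = {epsilon, bool, if, then}  (via P then, F)
FOLLOW(S) includes $ since S is the start symbol.
FOLLOW(P): in K::=P then, P is followed by then with FIRST {then}. Thus FOLLOW(P) = {then}.
FOLLOW(N): in S::=N if, N is followed by if with FIRST {if}; in F::=N then if, N is followed by then if with FIRST {then}. Thus FOLLOW(N) = {if, then}.
FOLLOW(S): in P::=K then S, the suffix after S is empty, so FOLLOW(S) ⊇ FOLLOW(P) = {then}; in N::=if S, the suffix after S is empty, so FOLLOW(S) ⊇ FOLLOW(N) = {if, then}. Thus FOLLOW(S) = {$, if, then}.
FOLLOW(K): in P::=K then S, K is followed by then S with FIRST {then}; in N::=K bool K (occurrence 1), K is followed by bool K with FIRST {bool}; in N::=K bool K (occurrence 2), the suffix after K is empty, so FOLLOW(K) ⊇ FOLLOW(N) = {if, then}. Thus FOLLOW(K) = {bool, if, then}.
FOLLOW(F): in S::=then F then, F is followed by then with FIRST {then}; in N::=F F (occurrence 1), F is followed by F with FIRST {epsilon, bool, if, then}; in N::=F F (occurrence 1), the suffix after F is nullable, so FOLLOW(F) ⊇ FOLLOW(N) = {if, then}; in N::=F F (occurrence 2), the suffix after F is empty, so FOLLOW(F) ⊇ FOLLOW(N) = {if, then}; in K::=F, the suffix after F is empty, so FOLLOW(F) ⊇ FOLLOW(K) = {bool, if, then}. Thus FOLLOW(F) = {bool, if, then}.

{bool, if, then}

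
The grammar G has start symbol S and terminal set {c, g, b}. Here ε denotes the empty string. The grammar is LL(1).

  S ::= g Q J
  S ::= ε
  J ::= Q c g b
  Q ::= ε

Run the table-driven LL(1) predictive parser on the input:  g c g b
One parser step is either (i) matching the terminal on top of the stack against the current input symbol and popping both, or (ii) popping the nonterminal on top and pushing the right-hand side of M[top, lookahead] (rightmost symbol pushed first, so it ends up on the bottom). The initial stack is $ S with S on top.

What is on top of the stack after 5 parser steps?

c

step 1: stack=$ S  input=g c g b $  — expand S ::= g Q J
step 2: stack=$ J Q g  input=g c g b $  — match g
step 3: stack=$ J Q  input=c g b $  — expand Q ::= ε
step 4: stack=$ J  input=c g b $  — expand J ::= Q c g b
step 5: stack=$ b g c Q  input=c g b $  — expand Q ::= ε
Stack after step 5: $ b g c (top = c).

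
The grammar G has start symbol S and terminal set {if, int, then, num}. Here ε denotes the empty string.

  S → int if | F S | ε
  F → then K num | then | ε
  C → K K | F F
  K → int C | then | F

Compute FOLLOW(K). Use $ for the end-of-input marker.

FIRST(F) = {ε, then}
FIRST(S) = {ε, int, then}  (via F S)
FIRST(K) = {ε, int, then}  (via F)
FIRST(C) = {ε, int, then}  (via K K, F F)
FOLLOW(S) includes $ since S is the start symbol.
FOLLOW(S): in S→F S, the suffix after S is empty (adds nothing new). Thus FOLLOW(S) = {$}.
FOLLOW(F): in S→F S, F is followed by S with FIRST {ε, int, then}; in S→F S, the suffix after F is nullable, so FOLLOW(F) ⊇ FOLLOW(S) = {$}; in C→F F (occurrence 1), F is followed by F with FIRST {ε, then}; in C→F F (occurrence 1), the suffix after F is nullable, so FOLLOW(F) ⊇ FOLLOW(C) = {int, num, then}; in C→F F (occurrence 2), the suffix after F is empty, so FOLLOW(F) ⊇ FOLLOW(C) = {int, num, then}; in K→F, the suffix after F is empty, so FOLLOW(F) ⊇ FOLLOW(K) = {int, num, then}. Thus FOLLOW(F) = {$, int, num, then}.
FOLLOW(C): in K→int C, the suffix after C is empty, so FOLLOW(C) ⊇ FOLLOW(K) = {int, num, then}. Thus FOLLOW(C) = {int, num, then}.
FOLLOW(K): in F→then K num, K is followed by num with FIRST {num}; in C→K K (occurrence 1), K is followed by K with FIRST {ε, int, then}; in C→K K (occurrence 1), the suffix after K is nullable, so FOLLOW(K) ⊇ FOLLOW(C) = {int, num, then}; in C→K K (occurrence 2), the suffix after K is empty, so FOLLOW(K) ⊇ FOLLOW(C) = {int, num, then}. Thus FOLLOW(K) = {int, num, then}.

{int, num, then}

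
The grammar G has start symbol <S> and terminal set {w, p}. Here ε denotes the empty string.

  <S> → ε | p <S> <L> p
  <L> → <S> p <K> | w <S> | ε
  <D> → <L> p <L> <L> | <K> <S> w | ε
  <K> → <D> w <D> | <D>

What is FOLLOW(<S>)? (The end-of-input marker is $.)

FIRST(<S>): from <S>→ε we get {ε}; from <S>→p <S> <L> p we get {p}. So FIRST(<S>) = {ε, p}.
FIRST(<L>): from <L>→<S> p <K> we get {p}; from <L>→w <S> we get {w}; from <L>→ε we get {ε}. So FIRST(<L>) = {ε, p, w}.
FIRST(<D>): from <D>→<L> p <L> <L> we get {p, w}; from <D>→<K> <S> w we get {p, w}; from <D>→ε we get {ε}. So FIRST(<D>) = {ε, p, w}.
FIRST(<K>): from <K>→<D> w <D> we get {p, w}; from <K>→<D> we get {ε, p, w}. So FIRST(<K>) = {ε, p, w}.
FOLLOW(<S>) includes $ since <S> is the start symbol.
FOLLOW(<S>): in <S>→p <S> <L> p, <S> is followed by <L> p with FIRST {p, w}; in <L>→<S> p <K>, <S> is followed by p <K> with FIRST {p}; in <L>→w <S>, the suffix after <S> is empty, so FOLLOW(<S>) ⊇ FOLLOW(<L>) = {p, w}; in <D>→<K> <S> w, <S> is followed by w with FIRST {w}. Thus FOLLOW(<S>) = {$, p, w}.
FOLLOW(<L>): in <S>→p <S> <L> p, <L> is followed by p with FIRST {p}; in <D>→<L> p <L> <L> (occurrence 1), <L> is followed by p <L> <L> with FIRST {p}; in <D>→<L> p <L> <L> (occurrence 2), <L> is followed by <L> with FIRST {ε, p, w}; in <D>→<L> p <L> <L> (occurrence 2), the suffix after <L> is nullable, so FOLLOW(<L>) ⊇ FOLLOW(<D>) = {p, w}; in <D>→<L> p <L> <L> (occurrence 3), the suffix after <L> is empty, so FOLLOW(<L>) ⊇ FOLLOW(<D>) = {p, w}. Thus FOLLOW(<L>) = {p, w}.
FOLLOW(<K>): in <L>→<S> p <K>, the suffix after <K> is empty, so FOLLOW(<K>) ⊇ FOLLOW(<L>) = {p, w}; in <D>→<K> <S> w, <K> is followed by <S> w with FIRST {p, w}. Thus FOLLOW(<K>) = {p, w}.
FOLLOW(<D>): in <K>→<D> w <D> (occurrence 1), <D> is followed by w <D> with FIRST {w}; in <K>→<D> w <D> (occurrence 2), the suffix after <D> is empty, so FOLLOW(<D>) ⊇ FOLLOW(<K>) = {p, w}; in <K>→<D>, the suffix after <D> is empty, so FOLLOW(<D>) ⊇ FOLLOW(<K>) = {p, w}. Thus FOLLOW(<D>) = {p, w}.

{$, p, w}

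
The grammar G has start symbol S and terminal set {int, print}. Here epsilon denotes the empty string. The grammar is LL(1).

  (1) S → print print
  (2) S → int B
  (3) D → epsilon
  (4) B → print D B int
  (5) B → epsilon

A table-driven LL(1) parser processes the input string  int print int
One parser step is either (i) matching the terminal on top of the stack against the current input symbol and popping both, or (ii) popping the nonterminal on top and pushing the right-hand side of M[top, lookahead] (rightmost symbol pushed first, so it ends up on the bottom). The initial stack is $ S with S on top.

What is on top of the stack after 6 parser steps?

step 1: stack=$ S  input=int print int $  — expand S → int B
step 2: stack=$ B int  input=int print int $  — match int
step 3: stack=$ B  input=print int $  — expand B → print D B int
step 4: stack=$ int B D print  input=print int $  — match print
step 5: stack=$ int B D  input=int $  — expand D → epsilon
step 6: stack=$ int B  input=int $  — expand B → epsilon
Stack after step 6: $ int (top = int).

int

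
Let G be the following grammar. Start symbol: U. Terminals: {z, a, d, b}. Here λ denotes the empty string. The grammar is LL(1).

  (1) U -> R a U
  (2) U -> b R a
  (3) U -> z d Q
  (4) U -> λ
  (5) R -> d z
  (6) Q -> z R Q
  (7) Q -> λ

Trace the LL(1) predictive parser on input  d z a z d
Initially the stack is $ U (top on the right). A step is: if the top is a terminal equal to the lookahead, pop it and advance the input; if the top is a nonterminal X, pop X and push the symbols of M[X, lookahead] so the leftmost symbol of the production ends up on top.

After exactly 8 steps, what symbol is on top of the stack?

Q

step 1: stack=$ U  input=d z a z d $  — expand U -> R a U
step 2: stack=$ U a R  input=d z a z d $  — expand R -> d z
step 3: stack=$ U a z d  input=d z a z d $  — match d
step 4: stack=$ U a z  input=z a z d $  — match z
step 5: stack=$ U a  input=a z d $  — match a
step 6: stack=$ U  input=z d $  — expand U -> z d Q
step 7: stack=$ Q d z  input=z d $  — match z
step 8: stack=$ Q d  input=d $  — match d
Stack after step 8: $ Q (top = Q).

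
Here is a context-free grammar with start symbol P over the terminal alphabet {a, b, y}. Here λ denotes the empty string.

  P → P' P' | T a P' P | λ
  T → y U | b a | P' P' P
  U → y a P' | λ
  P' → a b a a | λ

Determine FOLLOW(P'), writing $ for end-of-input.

{$, a, b, y}

FIRST(U): from U→y a P' we get {y}; from U→λ we get {λ}. So FIRST(U) = {λ, y}.
FIRST(P'): from P'→a b a a we get {a}; from P'→λ we get {λ}. So FIRST(P') = {λ, a}.
FIRST(P): from P→P' P' we get {λ, a}; from P→T a P' P we get {a, b, y}; from P→λ we get {λ}. So FIRST(P) = {λ, a, b, y}.
FIRST(T): from T→y U we get {y}; from T→b a we get {b}; from T→P' P' P we get {λ, a, b, y}. So FIRST(T) = {λ, a, b, y}.
FOLLOW(P) includes $ since P is the start symbol.
FOLLOW(T): in P→T a P' P, T is followed by a P' P with FIRST {a}. Thus FOLLOW(T) = {a}.
FOLLOW(P): in P→T a P' P, the suffix after P is empty (adds nothing new); in T→P' P' P, the suffix after P is empty, so FOLLOW(P) ⊇ FOLLOW(T) = {a}. Thus FOLLOW(P) = {$, a}.
FOLLOW(U): in T→y U, the suffix after U is empty, so FOLLOW(U) ⊇ FOLLOW(T) = {a}. Thus FOLLOW(U) = {a}.
FOLLOW(P'): in P→P' P' (occurrence 1), P' is followed by P' with FIRST {λ, a}; in P→P' P' (occurrence 1), the suffix after P' is nullable, so FOLLOW(P') ⊇ FOLLOW(P) = {$, a}; in P→P' P' (occurrence 2), the suffix after P' is empty, so FOLLOW(P') ⊇ FOLLOW(P) = {$, a}; in P→T a P' P, P' is followed by P with FIRST {λ, a, b, y}; in P→T a P' P, the suffix after P' is nullable, so FOLLOW(P') ⊇ FOLLOW(P) = {$, a}; in T→P' P' P (occurrence 1), P' is followed by P' P with FIRST {λ, a, b, y}; in T→P' P' P (occurrence 1), the suffix after P' is nullable, so FOLLOW(P') ⊇ FOLLOW(T) = {a}; in T→P' P' P (occurrence 2), P' is followed by P with FIRST {λ, a, b, y}; in T→P' P' P (occurrence 2), the suffix after P' is nullable, so FOLLOW(P') ⊇ FOLLOW(T) = {a}; in U→y a P', the suffix after P' is empty, so FOLLOW(P') ⊇ FOLLOW(U) = {a}. Thus FOLLOW(P') = {$, a, b, y}.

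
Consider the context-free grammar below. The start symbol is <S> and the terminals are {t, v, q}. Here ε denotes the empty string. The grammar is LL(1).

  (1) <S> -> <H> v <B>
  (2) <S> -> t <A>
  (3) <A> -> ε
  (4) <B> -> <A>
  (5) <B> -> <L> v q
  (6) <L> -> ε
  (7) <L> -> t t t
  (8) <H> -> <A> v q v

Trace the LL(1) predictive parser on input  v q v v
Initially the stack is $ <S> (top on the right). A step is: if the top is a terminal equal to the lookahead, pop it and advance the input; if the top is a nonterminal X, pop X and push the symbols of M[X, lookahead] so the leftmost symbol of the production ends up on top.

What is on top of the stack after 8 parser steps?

step 1: stack=$ <S>  input=v q v v $  — expand <S> -> <H> v <B>
step 2: stack=$ <B> v <H>  input=v q v v $  — expand <H> -> <A> v q v
step 3: stack=$ <B> v v q v <A>  input=v q v v $  — expand <A> -> ε
step 4: stack=$ <B> v v q v  input=v q v v $  — match v
step 5: stack=$ <B> v v q  input=q v v $  — match q
step 6: stack=$ <B> v v  input=v v $  — match v
step 7: stack=$ <B> v  input=v $  — match v
step 8: stack=$ <B>  input=$  — expand <B> -> <A>
Stack after step 8: $ <A> (top = <A>).

<A>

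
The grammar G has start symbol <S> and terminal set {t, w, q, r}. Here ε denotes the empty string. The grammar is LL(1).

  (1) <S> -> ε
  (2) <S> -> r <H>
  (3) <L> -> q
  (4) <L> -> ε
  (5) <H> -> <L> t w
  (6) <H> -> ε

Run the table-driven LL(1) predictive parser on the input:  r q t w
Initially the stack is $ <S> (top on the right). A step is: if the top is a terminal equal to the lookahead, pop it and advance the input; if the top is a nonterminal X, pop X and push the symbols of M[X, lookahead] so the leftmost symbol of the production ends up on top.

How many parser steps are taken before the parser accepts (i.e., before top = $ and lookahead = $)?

7

step 1: stack=$ <S>  input=r q t w $  — expand <S> -> r <H>
step 2: stack=$ <H> r  input=r q t w $  — match r
step 3: stack=$ <H>  input=q t w $  — expand <H> -> <L> t w
step 4: stack=$ w t <L>  input=q t w $  — expand <L> -> q
step 5: stack=$ w t q  input=q t w $  — match q
step 6: stack=$ w t  input=t w $  — match t
step 7: stack=$ w  input=w $  — match w
Accept reached after 7 steps.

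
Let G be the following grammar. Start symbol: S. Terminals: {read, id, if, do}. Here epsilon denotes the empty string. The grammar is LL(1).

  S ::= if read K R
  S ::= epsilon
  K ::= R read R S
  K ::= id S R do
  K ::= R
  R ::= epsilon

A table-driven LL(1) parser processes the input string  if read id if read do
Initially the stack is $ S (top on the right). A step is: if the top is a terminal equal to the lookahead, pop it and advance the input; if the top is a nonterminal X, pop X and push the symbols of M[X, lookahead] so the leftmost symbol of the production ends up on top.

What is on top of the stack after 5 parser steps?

     Stack          Input                    Action
  1  $ S            if read id if read do $  expand S ::= if read K R
  2  $ R K read if  if read id if read do $  match if
  3  $ R K read     read id if read do $     match read
  4  $ R K          id if read do $          expand K ::= id S R do
  5  $ R do R S id  id if read do $          match id
Stack after step 5: $ R do R S (top = S).

S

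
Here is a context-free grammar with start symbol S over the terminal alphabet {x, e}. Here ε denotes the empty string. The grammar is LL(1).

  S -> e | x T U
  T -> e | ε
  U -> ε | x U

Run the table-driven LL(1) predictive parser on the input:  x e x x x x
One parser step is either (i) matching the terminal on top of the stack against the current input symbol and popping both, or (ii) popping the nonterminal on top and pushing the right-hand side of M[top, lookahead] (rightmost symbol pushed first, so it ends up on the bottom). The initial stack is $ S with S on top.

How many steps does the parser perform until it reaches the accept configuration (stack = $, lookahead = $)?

13

      Stack    Input          Action
   1  $ S      x e x x x x $  expand S -> x T U
   2  $ U T x  x e x x x x $  match x
   3  $ U T    e x x x x $    expand T -> e
   4  $ U e    e x x x x $    match e
   5  $ U      x x x x $      expand U -> x U
   6  $ U x    x x x x $      match x
   7  $ U      x x x $        expand U -> x U
   8  $ U x    x x x $        match x
   9  $ U      x x $          expand U -> x U
  10  $ U x    x x $          match x
  11  $ U      x $            expand U -> x U
  12  $ U x    x $            match x
  13  $ U      $              expand U -> ε
Accept reached after 13 steps.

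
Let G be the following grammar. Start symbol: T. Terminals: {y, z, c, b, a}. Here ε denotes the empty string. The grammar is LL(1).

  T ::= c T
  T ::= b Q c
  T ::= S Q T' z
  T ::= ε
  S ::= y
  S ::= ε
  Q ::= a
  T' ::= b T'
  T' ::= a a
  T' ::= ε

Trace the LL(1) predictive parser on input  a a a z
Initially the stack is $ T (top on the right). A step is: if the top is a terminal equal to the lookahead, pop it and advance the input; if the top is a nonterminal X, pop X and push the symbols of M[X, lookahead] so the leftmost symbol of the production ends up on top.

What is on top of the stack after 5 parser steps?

a

step 1: stack=$ T  input=a a a z $  — expand T ::= S Q T' z
step 2: stack=$ z T' Q S  input=a a a z $  — expand S ::= ε
step 3: stack=$ z T' Q  input=a a a z $  — expand Q ::= a
step 4: stack=$ z T' a  input=a a a z $  — match a
step 5: stack=$ z T'  input=a a z $  — expand T' ::= a a
Stack after step 5: $ z a a (top = a).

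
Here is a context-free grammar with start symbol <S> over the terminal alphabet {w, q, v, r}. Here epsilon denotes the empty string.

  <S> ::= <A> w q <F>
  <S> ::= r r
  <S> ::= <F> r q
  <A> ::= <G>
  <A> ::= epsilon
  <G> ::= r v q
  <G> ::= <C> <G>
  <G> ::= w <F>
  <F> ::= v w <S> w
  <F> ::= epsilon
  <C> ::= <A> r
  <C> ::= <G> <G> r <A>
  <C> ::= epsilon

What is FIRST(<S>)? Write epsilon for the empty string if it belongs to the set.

FIRST(<F>) = {epsilon, v}
FIRST(<S>) = {r, v, w}  (via <A> w q <F>, <F> r q)
FIRST(<A>) = {epsilon, r, w}  (via <G>)
FIRST(<G>) = {r, w}  (via <C> <G>)
FIRST(<C>) = {epsilon, r, w}  (via <A> r, <G> <G> r <A>)

{r, v, w}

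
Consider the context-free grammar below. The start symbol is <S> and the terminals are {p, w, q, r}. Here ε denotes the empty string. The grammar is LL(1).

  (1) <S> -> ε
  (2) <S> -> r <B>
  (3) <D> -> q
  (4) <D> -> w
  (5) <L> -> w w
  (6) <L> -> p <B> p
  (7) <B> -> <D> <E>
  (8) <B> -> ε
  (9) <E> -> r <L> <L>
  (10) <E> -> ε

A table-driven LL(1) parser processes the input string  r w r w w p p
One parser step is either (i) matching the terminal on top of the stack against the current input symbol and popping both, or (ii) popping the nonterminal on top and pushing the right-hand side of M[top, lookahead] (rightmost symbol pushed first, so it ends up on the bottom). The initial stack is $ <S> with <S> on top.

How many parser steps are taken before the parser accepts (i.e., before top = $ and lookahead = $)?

14

      Stack        Input            Action
   1  $ <S>        r w r w w p p $  expand <S> -> r <B>
   2  $ <B> r      r w r w w p p $  match r
   3  $ <B>        w r w w p p $    expand <B> -> <D> <E>
   4  $ <E> <D>    w r w w p p $    expand <D> -> w
   5  $ <E> w      w r w w p p $    match w
   6  $ <E>        r w w p p $      expand <E> -> r <L> <L>
   7  $ <L> <L> r  r w w p p $      match r
   8  $ <L> <L>    w w p p $        expand <L> -> w w
   9  $ <L> w w    w w p p $        match w
  10  $ <L> w      w p p $          match w
  11  $ <L>        p p $            expand <L> -> p <B> p
  12  $ p <B> p    p p $            match p
  13  $ p <B>      p $              expand <B> -> ε
  14  $ p          p $              match p
Accept reached after 14 steps.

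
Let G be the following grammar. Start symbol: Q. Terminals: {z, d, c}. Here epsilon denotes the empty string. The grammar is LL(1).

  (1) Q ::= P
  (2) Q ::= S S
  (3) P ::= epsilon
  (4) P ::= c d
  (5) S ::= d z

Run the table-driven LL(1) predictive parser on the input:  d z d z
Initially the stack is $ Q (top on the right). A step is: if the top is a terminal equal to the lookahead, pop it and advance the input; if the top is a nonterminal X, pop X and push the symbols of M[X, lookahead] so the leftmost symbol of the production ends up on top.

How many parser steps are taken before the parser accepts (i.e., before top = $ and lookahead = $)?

step 1: stack=$ Q  input=d z d z $  — expand Q ::= S S
step 2: stack=$ S S  input=d z d z $  — expand S ::= d z
step 3: stack=$ S z d  input=d z d z $  — match d
step 4: stack=$ S z  input=z d z $  — match z
step 5: stack=$ S  input=d z $  — expand S ::= d z
step 6: stack=$ z d  input=d z $  — match d
step 7: stack=$ z  input=z $  — match z
Accept reached after 7 steps.

7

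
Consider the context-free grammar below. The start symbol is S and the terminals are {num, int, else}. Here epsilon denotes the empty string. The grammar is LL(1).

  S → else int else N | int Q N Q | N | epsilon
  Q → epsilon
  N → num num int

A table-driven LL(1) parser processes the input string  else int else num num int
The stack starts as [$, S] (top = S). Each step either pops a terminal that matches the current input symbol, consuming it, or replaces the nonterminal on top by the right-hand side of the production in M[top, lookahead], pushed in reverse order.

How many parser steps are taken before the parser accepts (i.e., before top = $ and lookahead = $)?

step 1: stack=$ S  input=else int else num num int $  — expand S → else int else N
step 2: stack=$ N else int else  input=else int else num num int $  — match else
step 3: stack=$ N else int  input=int else num num int $  — match int
step 4: stack=$ N else  input=else num num int $  — match else
step 5: stack=$ N  input=num num int $  — expand N → num num int
step 6: stack=$ int num num  input=num num int $  — match num
step 7: stack=$ int num  input=num int $  — match num
step 8: stack=$ int  input=int $  — match int
Accept reached after 8 steps.

8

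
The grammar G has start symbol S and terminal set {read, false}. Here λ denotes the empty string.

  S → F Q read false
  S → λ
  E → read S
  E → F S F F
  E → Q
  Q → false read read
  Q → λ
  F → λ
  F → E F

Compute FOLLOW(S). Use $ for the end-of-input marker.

{$, false, read}

FIRST(Q) = {λ, false}
FIRST(S) = {λ, false, read}  (via F Q read false)
FIRST(E) = {λ, false, read}  (via F S F F, Q)
FIRST(F) = {λ, false, read}  (via E F)
FOLLOW(S) includes $ since S is the start symbol.
FOLLOW(S): in E→read S, the suffix after S is empty, so FOLLOW(S) ⊇ FOLLOW(E) = {false, read}; in E→F S F F, S is followed by F F with FIRST {λ, false, read}; in E→F S F F, the suffix after S is nullable, so FOLLOW(S) ⊇ FOLLOW(E) = {false, read}. Thus FOLLOW(S) = {$, false, read}.
FOLLOW(E): in F→E F, E is followed by F with FIRST {λ, false, read}; in F→E F, the suffix after E is nullable, so FOLLOW(E) ⊇ FOLLOW(F) = {false, read}. Thus FOLLOW(E) = {false, read}.
FOLLOW(Q): in S→F Q read false, Q is followed by read false with FIRST {read}; in E→Q, the suffix after Q is empty, so FOLLOW(Q) ⊇ FOLLOW(E) = {false, read}. Thus FOLLOW(Q) = {false, read}.
FOLLOW(F): in S→F Q read false, F is followed by Q read false with FIRST {false, read}; in E→F S F F (occurrence 1), F is followed by S F F with FIRST {λ, false, read}; in E→F S F F (occurrence 1), the suffix after F is nullable, so FOLLOW(F) ⊇ FOLLOW(E) = {false, read}; in E→F S F F (occurrence 2), F is followed by F with FIRST {λ, false, read}; in E→F S F F (occurrence 2), the suffix after F is nullable, so FOLLOW(F) ⊇ FOLLOW(E) = {false, read}; in E→F S F F (occurrence 3), the suffix after F is empty, so FOLLOW(F) ⊇ FOLLOW(E) = {false, read}; in F→E F, the suffix after F is empty (adds nothing new). Thus FOLLOW(F) = {false, read}.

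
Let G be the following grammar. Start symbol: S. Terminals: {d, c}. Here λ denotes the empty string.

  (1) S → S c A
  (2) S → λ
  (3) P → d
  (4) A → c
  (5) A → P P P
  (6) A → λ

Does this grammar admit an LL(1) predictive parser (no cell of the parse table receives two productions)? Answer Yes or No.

FIRST(S) = {λ, c}
FIRST(P) = {d}
FIRST(A) = {λ, c, d}
FOLLOW(S) = {$, c}
FOLLOW(P) = {$, c, d}
FOLLOW(A) = {$, c}
Cell M[A, c] receives both A → c and A → λ — the grammar is not LL(1).

No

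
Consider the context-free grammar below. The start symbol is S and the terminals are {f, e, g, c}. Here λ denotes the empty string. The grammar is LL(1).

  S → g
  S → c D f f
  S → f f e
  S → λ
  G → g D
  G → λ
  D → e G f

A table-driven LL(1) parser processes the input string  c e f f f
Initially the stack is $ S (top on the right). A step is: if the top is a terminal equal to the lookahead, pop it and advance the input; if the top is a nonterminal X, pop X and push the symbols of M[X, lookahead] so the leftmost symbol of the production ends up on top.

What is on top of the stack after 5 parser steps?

f

step 1: stack=$ S  input=c e f f f $  — expand S → c D f f
step 2: stack=$ f f D c  input=c e f f f $  — match c
step 3: stack=$ f f D  input=e f f f $  — expand D → e G f
step 4: stack=$ f f f G e  input=e f f f $  — match e
step 5: stack=$ f f f G  input=f f f $  — expand G → λ
Stack after step 5: $ f f f (top = f).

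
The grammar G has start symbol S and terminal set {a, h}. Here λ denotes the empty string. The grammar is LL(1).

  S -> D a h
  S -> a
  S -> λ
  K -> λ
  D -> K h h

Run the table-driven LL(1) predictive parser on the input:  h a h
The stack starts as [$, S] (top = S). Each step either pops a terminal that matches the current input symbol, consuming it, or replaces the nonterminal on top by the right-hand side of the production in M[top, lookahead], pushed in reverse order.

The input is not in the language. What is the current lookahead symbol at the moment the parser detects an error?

a

     Stack        Input    Action
  1  $ S          h a h $  expand S -> D a h
  2  $ h a D      h a h $  expand D -> K h h
  3  $ h a h h K  h a h $  expand K -> λ
  4  $ h a h h    h a h $  match h
  5  $ h a h      a h $    error: top is terminal h but lookahead is a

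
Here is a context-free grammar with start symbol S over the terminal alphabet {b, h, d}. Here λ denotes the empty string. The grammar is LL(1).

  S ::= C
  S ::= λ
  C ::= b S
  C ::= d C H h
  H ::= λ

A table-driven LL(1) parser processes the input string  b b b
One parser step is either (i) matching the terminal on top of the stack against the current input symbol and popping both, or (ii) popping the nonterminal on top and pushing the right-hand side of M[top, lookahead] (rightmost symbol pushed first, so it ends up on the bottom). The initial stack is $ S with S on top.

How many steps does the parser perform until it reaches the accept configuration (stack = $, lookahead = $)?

10

      Stack  Input    Action
   1  $ S    b b b $  expand S ::= C
   2  $ C    b b b $  expand C ::= b S
   3  $ S b  b b b $  match b
   4  $ S    b b $    expand S ::= C
   5  $ C    b b $    expand C ::= b S
   6  $ S b  b b $    match b
   7  $ S    b $      expand S ::= C
   8  $ C    b $      expand C ::= b S
   9  $ S b  b $      match b
  10  $ S    $        expand S ::= λ
Accept reached after 10 steps.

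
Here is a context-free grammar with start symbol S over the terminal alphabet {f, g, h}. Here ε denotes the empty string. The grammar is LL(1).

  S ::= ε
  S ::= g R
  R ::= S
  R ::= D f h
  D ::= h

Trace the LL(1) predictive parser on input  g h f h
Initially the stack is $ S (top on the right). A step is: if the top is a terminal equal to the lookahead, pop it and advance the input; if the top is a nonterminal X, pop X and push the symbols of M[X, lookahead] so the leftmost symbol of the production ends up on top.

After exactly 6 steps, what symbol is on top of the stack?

h

     Stack    Input      Action
  1  $ S      g h f h $  expand S ::= g R
  2  $ R g    g h f h $  match g
  3  $ R      h f h $    expand R ::= D f h
  4  $ h f D  h f h $    expand D ::= h
  5  $ h f h  h f h $    match h
  6  $ h f    f h $      match f
Stack after step 6: $ h (top = h).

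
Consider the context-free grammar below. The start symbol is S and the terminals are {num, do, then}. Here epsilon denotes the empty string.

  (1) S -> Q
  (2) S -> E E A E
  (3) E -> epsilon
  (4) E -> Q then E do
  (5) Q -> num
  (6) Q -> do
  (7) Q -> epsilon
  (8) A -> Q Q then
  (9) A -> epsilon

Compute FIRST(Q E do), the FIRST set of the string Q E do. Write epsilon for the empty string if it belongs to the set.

{do, num, then}

FIRST(Q) = {epsilon, do, num}
FIRST(E) = {epsilon, do, num, then}  (via Q then E do)
FIRST(A) = {epsilon, do, num, then}  (via Q Q then)
FIRST(S) = {epsilon, do, num, then}  (via Q, E E A E)
FIRST(Q E do): take FIRST of each symbol in turn, carrying on past any symbol whose FIRST contains epsilon; result {do, num, then}.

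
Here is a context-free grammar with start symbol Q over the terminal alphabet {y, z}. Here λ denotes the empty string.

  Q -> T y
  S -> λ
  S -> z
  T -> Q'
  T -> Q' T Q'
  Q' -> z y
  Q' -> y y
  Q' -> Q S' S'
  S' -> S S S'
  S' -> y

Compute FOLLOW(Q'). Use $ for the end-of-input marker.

{y, z}

FIRST(S): from S->λ we get {λ}; from S->z we get {z}. So FIRST(S) = {λ, z}.
FIRST(S'): from S'->S S S' we get {y, z}; from S'->y we get {y}. So FIRST(S') = {y, z}.
FIRST(Q): from Q->T y we get {y, z}. So FIRST(Q) = {y, z}.
FIRST(Q'): from Q'->z y we get {z}; from Q'->y y we get {y}; from Q'->Q S' S' we get {y, z}. So FIRST(Q') = {y, z}.
FIRST(T): from T->Q' we get {y, z}; from T->Q' T Q' we get {y, z}. So FIRST(T) = {y, z}.
FOLLOW(Q) includes $ since Q is the start symbol.
FOLLOW(Q): in Q'->Q S' S', Q is followed by S' S' with FIRST {y, z}. Thus FOLLOW(Q) = {$, y, z}.
FOLLOW(S): in S'->S S S' (occurrence 1), S is followed by S S' with FIRST {y, z}; in S'->S S S' (occurrence 2), S is followed by S' with FIRST {y, z}. Thus FOLLOW(S) = {y, z}.
FOLLOW(T): in Q->T y, T is followed by y with FIRST {y}; in T->Q' T Q', T is followed by Q' with FIRST {y, z}. Thus FOLLOW(T) = {y, z}.
FOLLOW(Q'): in T->Q', the suffix after Q' is empty, so FOLLOW(Q') ⊇ FOLLOW(T) = {y, z}; in T->Q' T Q' (occurrence 1), Q' is followed by T Q' with FIRST {y, z}; in T->Q' T Q' (occurrence 2), the suffix after Q' is empty, so FOLLOW(Q') ⊇ FOLLOW(T) = {y, z}. Thus FOLLOW(Q') = {y, z}.
FOLLOW(S'): in Q'->Q S' S' (occurrence 1), S' is followed by S' with FIRST {y, z}; in Q'->Q S' S' (occurrence 2), the suffix after S' is empty, so FOLLOW(S') ⊇ FOLLOW(Q') = {y, z}; in S'->S S S', the suffix after S' is empty (adds nothing new). Thus FOLLOW(S') = {y, z}.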